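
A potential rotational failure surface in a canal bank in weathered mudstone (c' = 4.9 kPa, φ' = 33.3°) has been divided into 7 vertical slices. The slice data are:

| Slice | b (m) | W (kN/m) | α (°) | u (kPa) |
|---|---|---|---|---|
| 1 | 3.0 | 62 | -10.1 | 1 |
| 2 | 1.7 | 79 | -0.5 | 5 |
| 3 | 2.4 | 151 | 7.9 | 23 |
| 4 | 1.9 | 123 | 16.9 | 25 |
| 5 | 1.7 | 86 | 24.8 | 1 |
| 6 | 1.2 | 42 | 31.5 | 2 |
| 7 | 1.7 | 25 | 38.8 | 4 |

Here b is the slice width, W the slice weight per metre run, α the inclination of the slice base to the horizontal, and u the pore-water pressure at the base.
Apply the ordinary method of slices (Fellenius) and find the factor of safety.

Ordinary method of slices: FS = Σ[c'·Δl_i + (W_i cosα_i − u_i·Δl_i)·tanφ'] / Σ W_i sinα_i, with Δl_i = b_i / cosα_i.
Slice 1: Δl = 3.0/cos(-10.1°) = 3.047 m; N'_1 = 62·cos(-10.1°) − 1·3.047 = 58.0; c'Δl = 14.93; W sinα = -10.9
Slice 2: Δl = 1.7/cos(-0.5°) = 1.700 m; N'_2 = 79·cos(-0.5°) − 5·1.700 = 70.5; c'Δl = 8.33; W sinα = -0.7
Slice 3: Δl = 2.4/cos7.9° = 2.423 m; N'_3 = 151·cos7.9° − 23·2.423 = 93.8; c'Δl = 11.87; W sinα = 20.8
Slice 4: Δl = 1.9/cos16.9° = 1.986 m; N'_4 = 123·cos16.9° − 25·1.986 = 68.0; c'Δl = 9.73; W sinα = 35.8
Slice 5: Δl = 1.7/cos24.8° = 1.873 m; N'_5 = 86·cos24.8° − 1·1.873 = 76.2; c'Δl = 9.18; W sinα = 36.1
Slice 6: Δl = 1.2/cos31.5° = 1.407 m; N'_6 = 42·cos31.5° − 2·1.407 = 33.0; c'Δl = 6.90; W sinα = 21.9
Slice 7: Δl = 1.7/cos38.8° = 2.181 m; N'_7 = 25·cos38.8° − 4·2.181 = 10.8; c'Δl = 10.69; W sinα = 15.7
Σc'Δl = 71.6 kN/m; ΣN' = 410.3 kN/m; ΣW sinα = 118.6 kN/m
Resisting = 71.6 + 410.3·tan33.3° = 71.6 + 269.5 = 341.2 kN/m
FS = 341.2 / 118.6 = 2.876

FS = 2.88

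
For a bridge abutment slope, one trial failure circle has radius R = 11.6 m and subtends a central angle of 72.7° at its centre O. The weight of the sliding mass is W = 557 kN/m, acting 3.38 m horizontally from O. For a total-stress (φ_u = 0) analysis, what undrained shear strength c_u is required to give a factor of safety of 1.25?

FS = c_u·L_a·R / (W·d), so c_u = FS·W·d / (L_a·R).
Arc length L_a = R·θ = 11.6·(72.7°·π/180) = 11.6·1.2689 = 14.72 m
c_u = 1.25·557·3.38 / (14.72·11.6) = 2353.3 / 170.74 = 13.78 kPa

c_u = 13.8 kPa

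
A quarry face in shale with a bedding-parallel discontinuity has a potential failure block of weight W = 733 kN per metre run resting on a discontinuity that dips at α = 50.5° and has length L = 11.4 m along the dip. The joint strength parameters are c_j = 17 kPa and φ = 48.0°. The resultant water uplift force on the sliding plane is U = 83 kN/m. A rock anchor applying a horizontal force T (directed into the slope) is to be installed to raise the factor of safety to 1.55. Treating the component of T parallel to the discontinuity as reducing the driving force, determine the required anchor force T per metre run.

T = 140 kN/m

Resolving forces along and normal to the sliding plane, with the horizontal anchor force T adding T·sinα to the effective normal force and T·cosα acting up the plane against the driving force:
FS = [c_jL + (W cosα − U + T sinα) tanφ] / [W sinα − T cosα]
Without the anchor: N' = 383.2 kN/m, driving T_d = 565.6 kN/m, resisting R = 17·11.4 + 383.2·tan48.0° = 619.4 kN/m, FS = 1.10.
Setting FS = 1.55 and solving for T:
1.55·(565.6 − T cos50.5°) = 619.4 + T sin50.5°·tan48.0°
T·(sin50.5°·tan48.0° + 1.55·cos50.5°) = 1.55·565.6 − 619.4
T·(0.7716·1.1106 + 1.55·0.6361) = 876.7 − 619.4 = 257.2
T·1.8429 = 257.2
T = 139.6 kN/m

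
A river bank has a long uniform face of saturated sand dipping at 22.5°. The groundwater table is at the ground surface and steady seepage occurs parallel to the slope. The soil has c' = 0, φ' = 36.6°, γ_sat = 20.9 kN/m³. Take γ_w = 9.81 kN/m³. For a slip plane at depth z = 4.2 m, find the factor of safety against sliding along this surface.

FS = 0.95

With seepage parallel to the slope and the water table at the surface, the effective normal stress on the slip plane uses the buoyant unit weight γ' = γ_sat − γ_w while the driving shear stress uses γ_sat:
FS = [c' + γ' z cos²β tanφ'] / [γ_sat z sinβ cosβ]
(For c' = 0 this reduces to FS = (γ'/γ_sat)·tanφ'/tanβ.)
γ' = 20.9 − 9.81 = 11.09 kN/m³
Numerator = 0.0 + 11.09·4.2·cos²22.5°·tan36.6° = 0.0 + 11.09·4.2·0.8536·0.7427 = 29.526 kPa
Denominator = 20.9·4.2·sin22.5°·cos22.5° = 20.9·4.2·0.3827·0.9239 = 31.035 kPa
FS = 29.526 / 31.035 = 0.951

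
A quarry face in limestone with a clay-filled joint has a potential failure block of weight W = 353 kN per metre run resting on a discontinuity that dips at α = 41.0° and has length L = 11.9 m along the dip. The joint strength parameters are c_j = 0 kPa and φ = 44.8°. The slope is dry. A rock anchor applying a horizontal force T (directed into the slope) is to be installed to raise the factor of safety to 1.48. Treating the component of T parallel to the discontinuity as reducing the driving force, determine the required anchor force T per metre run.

Resolving forces along and normal to the sliding plane, with the horizontal anchor force T adding T·sinα to the effective normal force and T·cosα acting up the plane against the driving force:
FS = [c_jL + (W cosα + T sinα) tanφ] / [W sinα − T cosα]
Without the anchor: N' = 266.4 kN/m, driving T_d = 231.6 kN/m, resisting R = 0·11.9 + 266.4·tan44.8° = 264.6 kN/m, FS = 1.14.
Setting FS = 1.48 and solving for T:
1.48·(231.6 − T cos41.0°) = 264.6 + T sin41.0°·tan44.8°
T·(sin41.0°·tan44.8° + 1.48·cos41.0°) = 1.48·231.6 − 264.6
T·(0.6561·0.9930 + 1.48·0.7547) = 342.8 − 264.6 = 78.2
T·1.7685 = 78.2
T = 44.2 kN/m

T = 44 kN/m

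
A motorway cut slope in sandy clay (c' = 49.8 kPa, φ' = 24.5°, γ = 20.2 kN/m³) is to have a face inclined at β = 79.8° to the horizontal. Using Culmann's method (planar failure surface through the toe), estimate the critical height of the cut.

H_c = 20.50 m

Culmann's analysis gives the critical failure plane at α_cr = (β + φ')/2 = (79.8 + 24.5)/2 = 52.1°, and the critical height
H_c = (4c'/γ) · sinβ cosφ' / [1 − cos(β − φ')]
    = (4·49.8/20.2) · sin79.8°·cos24.5° / [1 − cos(55.3°)]
    = 9.861 · 0.9842·0.9100 / [1 − 0.5693]
    = 9.861 · 0.8956 / 0.4307
    = 20.50 m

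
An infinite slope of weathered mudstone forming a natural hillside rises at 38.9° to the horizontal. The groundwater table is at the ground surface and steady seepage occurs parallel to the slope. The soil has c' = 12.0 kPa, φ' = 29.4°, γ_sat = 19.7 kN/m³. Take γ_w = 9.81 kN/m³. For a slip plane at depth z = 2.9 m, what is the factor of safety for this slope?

With seepage parallel to the slope and the water table at the surface, the effective normal stress on the slip plane uses the buoyant unit weight γ' = γ_sat − γ_w while the driving shear stress uses γ_sat:
FS = [c' + γ' z cos²β tanφ'] / [γ_sat z sinβ cosβ]
γ' = 19.7 − 9.81 = 9.89 kN/m³
Numerator = 12.0 + 9.89·2.9·cos²38.9°·tan29.4° = 12.0 + 9.89·2.9·0.6057·0.5635 = 21.788 kPa
Denominator = 19.7·2.9·sin38.9°·cos38.9° = 19.7·2.9·0.6280·0.7782 = 27.920 kPa
FS = 21.788 / 27.920 = 0.780

FS = 0.78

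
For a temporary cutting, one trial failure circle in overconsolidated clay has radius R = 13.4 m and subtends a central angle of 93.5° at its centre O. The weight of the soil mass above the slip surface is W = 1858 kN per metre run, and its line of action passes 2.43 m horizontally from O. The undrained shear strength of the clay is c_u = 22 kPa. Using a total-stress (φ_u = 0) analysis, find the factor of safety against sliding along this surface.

Taking moments about the centre O, the resisting moment is provided by the undrained shear strength acting along the arc:
Arc length L_a = R·θ = 13.4·(93.5°·π/180) = 13.4·1.6319 = 21.87 m
M_R = c_u·L_a·R = 22·21.87·13.4 = 6446.5 kN·m/m
M_D = W·d = 1858·2.43 = 4514.9 kN·m/m
FS = M_R / M_D = 6446.5 / 4514.9 = 1.428

FS = 1.43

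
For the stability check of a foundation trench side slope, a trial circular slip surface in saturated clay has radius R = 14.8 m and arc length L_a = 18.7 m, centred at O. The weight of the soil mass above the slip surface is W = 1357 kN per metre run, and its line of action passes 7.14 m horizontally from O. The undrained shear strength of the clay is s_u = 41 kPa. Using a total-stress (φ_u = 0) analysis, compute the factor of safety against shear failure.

Taking moments about the centre O, the resisting moment is provided by the undrained shear strength acting along the arc:
M_R = s_u·L_a·R = 41·18.70·14.8 = 11347.2 kN·m/m
M_D = W·d = 1357·7.14 = 9689.0 kN·m/m
FS = M_R / M_D = 11347.2 / 9689.0 = 1.171

FS = 1.17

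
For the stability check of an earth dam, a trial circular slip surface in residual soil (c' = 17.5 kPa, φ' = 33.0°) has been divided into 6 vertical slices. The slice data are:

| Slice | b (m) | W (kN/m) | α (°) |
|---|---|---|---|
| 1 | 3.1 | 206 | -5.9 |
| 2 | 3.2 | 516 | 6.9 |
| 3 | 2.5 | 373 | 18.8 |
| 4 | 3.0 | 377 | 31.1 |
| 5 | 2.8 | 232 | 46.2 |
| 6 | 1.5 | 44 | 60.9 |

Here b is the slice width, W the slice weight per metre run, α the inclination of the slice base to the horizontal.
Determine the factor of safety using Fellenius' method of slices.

Ordinary method of slices: FS = Σ[c'·Δl_i + (W_i cosα_i)·tanφ'] / Σ W_i sinα_i, with Δl_i = b_i / cosα_i.
Slice 1: Δl = 3.1/cos(-5.9°) = 3.117 m; N'_1 = 206·cos(-5.9°) = 204.9; c'Δl = 54.54; W sinα = -21.2
Slice 2: Δl = 3.2/cos6.9° = 3.223 m; N'_2 = 516·cos6.9° = 512.3; c'Δl = 56.41; W sinα = 62.0
Slice 3: Δl = 2.5/cos18.8° = 2.641 m; N'_3 = 373·cos18.8° = 353.1; c'Δl = 46.22; W sinα = 120.2
Slice 4: Δl = 3.0/cos31.1° = 3.504 m; N'_4 = 377·cos31.1° = 322.8; c'Δl = 61.31; W sinα = 194.7
Slice 5: Δl = 2.8/cos46.2° = 4.045 m; N'_5 = 232·cos46.2° = 160.6; c'Δl = 70.79; W sinα = 167.4
Slice 6: Δl = 1.5/cos60.9° = 3.084 m; N'_6 = 44·cos60.9° = 21.4; c'Δl = 53.98; W sinα = 38.4
Σc'Δl = 343.2 kN/m; ΣN' = 1575.1 kN/m; ΣW sinα = 561.6 kN/m
Resisting = 343.2 + 1575.1·tan33.0° = 343.2 + 1022.9 = 1366.1 kN/m
FS = 1366.1 / 561.6 = 2.432

FS = 2.43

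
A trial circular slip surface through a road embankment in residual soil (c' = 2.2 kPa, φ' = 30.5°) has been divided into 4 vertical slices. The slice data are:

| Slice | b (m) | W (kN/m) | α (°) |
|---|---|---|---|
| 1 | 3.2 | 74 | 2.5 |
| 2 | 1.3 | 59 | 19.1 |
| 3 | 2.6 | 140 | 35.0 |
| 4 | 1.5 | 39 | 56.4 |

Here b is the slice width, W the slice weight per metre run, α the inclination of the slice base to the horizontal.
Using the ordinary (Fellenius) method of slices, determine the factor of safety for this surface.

FS = 1.33

Ordinary method of slices: FS = Σ[c'·Δl_i + (W_i cosα_i)·tanφ'] / Σ W_i sinα_i, with Δl_i = b_i / cosα_i.
Slice 1: Δl = 3.2/cos2.5° = 3.203 m; N'_1 = 74·cos2.5° = 73.9; c'Δl = 7.05; W sinα = 3.2
Slice 2: Δl = 1.3/cos19.1° = 1.376 m; N'_2 = 59·cos19.1° = 55.8; c'Δl = 3.03; W sinα = 19.3
Slice 3: Δl = 2.6/cos35.0° = 3.174 m; N'_3 = 140·cos35.0° = 114.7; c'Δl = 6.98; W sinα = 80.3
Slice 4: Δl = 1.5/cos56.4° = 2.711 m; N'_4 = 39·cos56.4° = 21.6; c'Δl = 5.96; W sinα = 32.5
Σc'Δl = 23.0 kN/m; ΣN' = 265.9 kN/m; ΣW sinα = 135.3 kN/m
Resisting = 23.0 + 265.9·tan30.5° = 23.0 + 156.7 = 179.7 kN/m
FS = 179.7 / 135.3 = 1.328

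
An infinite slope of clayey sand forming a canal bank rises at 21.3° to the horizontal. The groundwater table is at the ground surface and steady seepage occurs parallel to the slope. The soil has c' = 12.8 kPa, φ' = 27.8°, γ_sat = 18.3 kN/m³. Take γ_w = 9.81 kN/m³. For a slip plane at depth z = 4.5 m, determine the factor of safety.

With seepage parallel to the slope and the water table at the surface, the effective normal stress on the slip plane uses the buoyant unit weight γ' = γ_sat − γ_w while the driving shear stress uses γ_sat:
FS = [c' + γ' z cos²β tanφ'] / [γ_sat z sinβ cosβ]
γ' = 18.3 − 9.81 = 8.49 kN/m³
Numerator = 12.8 + 8.49·4.5·cos²21.3°·tan27.8° = 12.8 + 8.49·4.5·0.8680·0.5272 = 30.285 kPa
Denominator = 18.3·4.5·sin21.3°·cos21.3° = 18.3·4.5·0.3633·0.9317 = 27.870 kPa
FS = 30.285 / 27.870 = 1.087

FS = 1.09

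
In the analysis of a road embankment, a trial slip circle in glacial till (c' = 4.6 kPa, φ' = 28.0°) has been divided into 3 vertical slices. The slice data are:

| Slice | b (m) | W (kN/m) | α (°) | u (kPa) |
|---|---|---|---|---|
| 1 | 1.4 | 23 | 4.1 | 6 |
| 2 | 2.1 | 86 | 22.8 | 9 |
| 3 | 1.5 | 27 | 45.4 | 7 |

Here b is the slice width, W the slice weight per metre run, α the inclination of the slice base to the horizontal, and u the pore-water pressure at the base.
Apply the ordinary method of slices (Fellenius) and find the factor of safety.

FS = 1.25

Ordinary method of slices: FS = Σ[c'·Δl_i + (W_i cosα_i − u_i·Δl_i)·tanφ'] / Σ W_i sinα_i, with Δl_i = b_i / cosα_i.
Slice 1: Δl = 1.4/cos4.1° = 1.404 m; N'_1 = 23·cos4.1° − 6·1.404 = 14.5; c'Δl = 6.46; W sinα = 1.6
Slice 2: Δl = 2.1/cos22.8° = 2.278 m; N'_2 = 86·cos22.8° − 9·2.278 = 58.8; c'Δl = 10.48; W sinα = 33.3
Slice 3: Δl = 1.5/cos45.4° = 2.136 m; N'_3 = 27·cos45.4° − 7·2.136 = 4.0; c'Δl = 9.83; W sinα = 19.2
Σc'Δl = 26.8 kN/m; ΣN' = 77.3 kN/m; ΣW sinα = 54.2 kN/m
Resisting = 26.8 + 77.3·tan28.0° = 26.8 + 41.1 = 67.9 kN/m
FS = 67.9 / 54.2 = 1.252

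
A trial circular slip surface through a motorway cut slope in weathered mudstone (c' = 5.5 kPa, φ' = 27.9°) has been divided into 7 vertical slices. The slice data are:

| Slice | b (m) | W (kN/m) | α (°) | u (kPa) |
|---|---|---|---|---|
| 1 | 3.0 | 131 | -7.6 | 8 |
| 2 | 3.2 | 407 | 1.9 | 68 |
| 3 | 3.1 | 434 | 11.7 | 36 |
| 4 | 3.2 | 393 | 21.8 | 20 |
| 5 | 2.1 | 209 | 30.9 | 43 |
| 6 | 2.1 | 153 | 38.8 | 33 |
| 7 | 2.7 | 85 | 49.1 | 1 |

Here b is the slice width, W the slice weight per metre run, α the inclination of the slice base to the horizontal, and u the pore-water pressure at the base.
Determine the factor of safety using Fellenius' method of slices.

FS = 1.37

Ordinary method of slices: FS = Σ[c'·Δl_i + (W_i cosα_i − u_i·Δl_i)·tanφ'] / Σ W_i sinα_i, with Δl_i = b_i / cosα_i.
Slice 1: Δl = 3.0/cos(-7.6°) = 3.027 m; N'_1 = 131·cos(-7.6°) − 8·3.027 = 105.6; c'Δl = 16.65; W sinα = -17.3
Slice 2: Δl = 3.2/cos1.9° = 3.202 m; N'_2 = 407·cos1.9° − 68·3.202 = 189.1; c'Δl = 17.61; W sinα = 13.5
Slice 3: Δl = 3.1/cos11.7° = 3.166 m; N'_3 = 434·cos11.7° − 36·3.166 = 311.0; c'Δl = 17.41; W sinα = 88.0
Slice 4: Δl = 3.2/cos21.8° = 3.446 m; N'_4 = 393·cos21.8° − 20·3.446 = 296.0; c'Δl = 18.96; W sinα = 145.9
Slice 5: Δl = 2.1/cos30.9° = 2.447 m; N'_5 = 209·cos30.9° − 43·2.447 = 74.1; c'Δl = 13.46; W sinα = 107.3
Slice 6: Δl = 2.1/cos38.8° = 2.695 m; N'_6 = 153·cos38.8° − 33·2.695 = 30.3; c'Δl = 14.82; W sinα = 95.9
Slice 7: Δl = 2.7/cos49.1° = 4.124 m; N'_7 = 85·cos49.1° − 1·4.124 = 51.5; c'Δl = 22.68; W sinα = 64.2
Σc'Δl = 121.6 kN/m; ΣN' = 1057.6 kN/m; ΣW sinα = 497.6 kN/m
Resisting = 121.6 + 1057.6·tan27.9° = 121.6 + 560.0 = 681.6 kN/m
FS = 681.6 / 497.6 = 1.370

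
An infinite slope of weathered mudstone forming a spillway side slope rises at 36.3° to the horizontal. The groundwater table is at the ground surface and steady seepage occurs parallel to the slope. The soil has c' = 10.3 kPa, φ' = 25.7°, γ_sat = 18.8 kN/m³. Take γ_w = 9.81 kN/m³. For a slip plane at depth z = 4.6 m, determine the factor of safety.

FS = 0.56

With seepage parallel to the slope and the water table at the surface, the effective normal stress on the slip plane uses the buoyant unit weight γ' = γ_sat − γ_w while the driving shear stress uses γ_sat:
FS = [c' + γ' z cos²β tanφ'] / [γ_sat z sinβ cosβ]
γ' = 18.8 − 9.81 = 8.99 kN/m³
Numerator = 10.3 + 8.99·4.6·cos²36.3°·tan25.7° = 10.3 + 8.99·4.6·0.6495·0.4813 = 23.227 kPa
Denominator = 18.8·4.6·sin36.3°·cos36.3° = 18.8·4.6·0.5920·0.8059 = 41.261 kPa
FS = 23.227 / 41.261 = 0.563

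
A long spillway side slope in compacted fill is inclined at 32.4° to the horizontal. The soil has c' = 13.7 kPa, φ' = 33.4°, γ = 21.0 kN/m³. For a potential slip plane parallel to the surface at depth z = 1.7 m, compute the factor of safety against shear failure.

For an infinite slope with a slip plane parallel to the surface (no pore pressure): FS = [c' + γz cos²β tanφ'] / [γz sinβ cosβ].
γz = 21.0·1.7 = 35.70 kN/m²
Numerator = 13.7 + 35.70·cos²32.4°·tan33.4° = 13.7 + 35.70·0.7129·0.6594 = 30.481 kPa
Denominator = 35.70·sin32.4°·cos32.4° = 35.70·0.5358·0.8443 = 16.151 kPa
FS = 30.481 / 16.151 = 1.887

FS = 1.89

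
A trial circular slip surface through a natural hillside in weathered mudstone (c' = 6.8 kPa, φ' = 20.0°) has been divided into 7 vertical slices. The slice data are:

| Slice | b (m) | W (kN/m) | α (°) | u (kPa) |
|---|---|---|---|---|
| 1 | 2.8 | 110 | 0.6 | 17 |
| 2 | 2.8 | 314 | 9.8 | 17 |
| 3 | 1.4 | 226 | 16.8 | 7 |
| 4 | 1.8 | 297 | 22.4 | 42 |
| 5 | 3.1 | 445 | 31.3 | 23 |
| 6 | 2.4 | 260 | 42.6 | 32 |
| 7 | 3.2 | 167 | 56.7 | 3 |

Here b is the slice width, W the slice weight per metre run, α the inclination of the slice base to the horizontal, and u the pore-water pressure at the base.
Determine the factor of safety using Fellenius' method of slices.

FS = 0.74

Ordinary method of slices: FS = Σ[c'·Δl_i + (W_i cosα_i − u_i·Δl_i)·tanφ'] / Σ W_i sinα_i, with Δl_i = b_i / cosα_i.
Slice 1: Δl = 2.8/cos0.6° = 2.800 m; N'_1 = 110·cos0.6° − 17·2.800 = 62.4; c'Δl = 19.04; W sinα = 1.2
Slice 2: Δl = 2.8/cos9.8° = 2.841 m; N'_2 = 314·cos9.8° − 17·2.841 = 261.1; c'Δl = 19.32; W sinα = 53.4
Slice 3: Δl = 1.4/cos16.8° = 1.462 m; N'_3 = 226·cos16.8° − 7·1.462 = 206.1; c'Δl = 9.94; W sinα = 65.3
Slice 4: Δl = 1.8/cos22.4° = 1.947 m; N'_4 = 297·cos22.4° − 42·1.947 = 192.8; c'Δl = 13.24; W sinα = 113.2
Slice 5: Δl = 3.1/cos31.3° = 3.628 m; N'_5 = 445·cos31.3° − 23·3.628 = 296.8; c'Δl = 24.67; W sinα = 231.2
Slice 6: Δl = 2.4/cos42.6° = 3.260 m; N'_6 = 260·cos42.6° − 32·3.260 = 87.1; c'Δl = 22.17; W sinα = 176.0
Slice 7: Δl = 3.2/cos56.7° = 5.829 m; N'_7 = 167·cos56.7° − 3·5.829 = 74.2; c'Δl = 39.63; W sinα = 139.6
Σc'Δl = 148.0 kN/m; ΣN' = 1180.5 kN/m; ΣW sinα = 779.9 kN/m
Resisting = 148.0 + 1180.5·tan20.0° = 148.0 + 429.7 = 577.7 kN/m
FS = 577.7 / 779.9 = 0.741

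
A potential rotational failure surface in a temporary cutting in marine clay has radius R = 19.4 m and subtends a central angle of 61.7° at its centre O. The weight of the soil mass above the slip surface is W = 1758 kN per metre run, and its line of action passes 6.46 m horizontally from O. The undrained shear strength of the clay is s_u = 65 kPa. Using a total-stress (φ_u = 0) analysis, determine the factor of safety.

Taking moments about the centre O, the resisting moment is provided by the undrained shear strength acting along the arc:
Arc length L_a = R·θ = 19.4·(61.7°·π/180) = 19.4·1.0769 = 20.89 m
M_R = s_u·L_a·R = 65·20.89·19.4 = 26343.9 kN·m/m
M_D = W·d = 1758·6.46 = 11356.7 kN·m/m
FS = M_R / M_D = 26343.9 / 11356.7 = 2.320

FS = 2.32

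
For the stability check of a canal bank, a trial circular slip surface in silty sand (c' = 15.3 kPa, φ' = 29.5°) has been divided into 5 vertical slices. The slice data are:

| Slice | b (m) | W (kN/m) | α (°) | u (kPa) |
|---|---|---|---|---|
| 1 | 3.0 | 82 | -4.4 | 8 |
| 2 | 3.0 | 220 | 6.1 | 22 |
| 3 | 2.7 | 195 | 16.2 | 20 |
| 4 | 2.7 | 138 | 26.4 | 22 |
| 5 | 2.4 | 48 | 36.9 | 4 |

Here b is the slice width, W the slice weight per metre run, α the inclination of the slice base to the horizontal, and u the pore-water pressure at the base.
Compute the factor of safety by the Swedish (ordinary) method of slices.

FS = 2.89

Ordinary method of slices: FS = Σ[c'·Δl_i + (W_i cosα_i − u_i·Δl_i)·tanφ'] / Σ W_i sinα_i, with Δl_i = b_i / cosα_i.
Slice 1: Δl = 3.0/cos(-4.4°) = 3.009 m; N'_1 = 82·cos(-4.4°) − 8·3.009 = 57.7; c'Δl = 46.04; W sinα = -6.3
Slice 2: Δl = 3.0/cos6.1° = 3.017 m; N'_2 = 220·cos6.1° − 22·3.017 = 152.4; c'Δl = 46.16; W sinα = 23.4
Slice 3: Δl = 2.7/cos16.2° = 2.812 m; N'_3 = 195·cos16.2° − 20·2.812 = 131.0; c'Δl = 43.02; W sinα = 54.4
Slice 4: Δl = 2.7/cos26.4° = 3.014 m; N'_4 = 138·cos26.4° − 22·3.014 = 57.3; c'Δl = 46.12; W sinα = 61.4
Slice 5: Δl = 2.4/cos36.9° = 3.001 m; N'_5 = 48·cos36.9° − 4·3.001 = 26.4; c'Δl = 45.92; W sinα = 28.8
Σc'Δl = 227.3 kN/m; ΣN' = 424.8 kN/m; ΣW sinα = 161.7 kN/m
Resisting = 227.3 + 424.8·tan29.5° = 227.3 + 240.3 = 467.6 kN/m
FS = 467.6 / 161.7 = 2.892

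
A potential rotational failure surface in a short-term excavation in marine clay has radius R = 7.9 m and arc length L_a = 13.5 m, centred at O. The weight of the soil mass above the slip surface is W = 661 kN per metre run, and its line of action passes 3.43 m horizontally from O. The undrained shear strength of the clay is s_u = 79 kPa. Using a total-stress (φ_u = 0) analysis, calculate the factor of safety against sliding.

FS = 3.72

Taking moments about the centre O, the resisting moment is provided by the undrained shear strength acting along the arc:
M_R = s_u·L_a·R = 79·13.50·7.9 = 8425.4 kN·m/m
M_D = W·d = 661·3.43 = 2267.2 kN·m/m
FS = M_R / M_D = 8425.4 / 2267.2 = 3.716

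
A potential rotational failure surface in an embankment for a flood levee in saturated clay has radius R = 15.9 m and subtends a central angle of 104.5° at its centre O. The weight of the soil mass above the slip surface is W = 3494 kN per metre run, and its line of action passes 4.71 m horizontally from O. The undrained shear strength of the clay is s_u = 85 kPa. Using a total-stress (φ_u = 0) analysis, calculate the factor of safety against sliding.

Taking moments about the centre O, the resisting moment is provided by the undrained shear strength acting along the arc:
Arc length L_a = R·θ = 15.9·(104.5°·π/180) = 15.9·1.8239 = 29.00 m
M_R = s_u·L_a·R = 85·29.00·15.9 = 39192.8 kN·m/m
M_D = W·d = 3494·4.71 = 16456.7 kN·m/m
FS = M_R / M_D = 39192.8 / 16456.7 = 2.382

FS = 2.38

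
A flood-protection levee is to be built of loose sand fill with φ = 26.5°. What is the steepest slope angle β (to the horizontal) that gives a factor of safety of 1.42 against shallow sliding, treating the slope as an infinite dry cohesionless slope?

For an infinite dry cohesionless slope FS = tanφ/tanβ, so tanβ = tanφ / FS.
tanβ = tan26.5° / 1.42 = 0.4986 / 1.42 = 0.3511
β = arctan(0.3511) = 19.35°

β = 19.3°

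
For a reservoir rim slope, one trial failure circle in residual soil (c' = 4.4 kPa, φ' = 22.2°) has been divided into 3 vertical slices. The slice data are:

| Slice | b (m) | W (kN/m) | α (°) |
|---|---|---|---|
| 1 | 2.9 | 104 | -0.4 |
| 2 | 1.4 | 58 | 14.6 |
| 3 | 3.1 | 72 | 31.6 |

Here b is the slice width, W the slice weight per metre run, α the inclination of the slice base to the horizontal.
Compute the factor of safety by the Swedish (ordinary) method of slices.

FS = 2.43

Ordinary method of slices: FS = Σ[c'·Δl_i + (W_i cosα_i)·tanφ'] / Σ W_i sinα_i, with Δl_i = b_i / cosα_i.
Slice 1: Δl = 2.9/cos(-0.4°) = 2.900 m; N'_1 = 104·cos(-0.4°) = 104.0; c'Δl = 12.76; W sinα = -0.7
Slice 2: Δl = 1.4/cos14.6° = 1.447 m; N'_2 = 58·cos14.6° = 56.1; c'Δl = 6.37; W sinα = 14.6
Slice 3: Δl = 3.1/cos31.6° = 3.640 m; N'_3 = 72·cos31.6° = 61.3; c'Δl = 16.01; W sinα = 37.7
Σc'Δl = 35.1 kN/m; ΣN' = 221.4 kN/m; ΣW sinα = 51.6 kN/m
Resisting = 35.1 + 221.4·tan22.2° = 35.1 + 90.4 = 125.5 kN/m
FS = 125.5 / 51.6 = 2.431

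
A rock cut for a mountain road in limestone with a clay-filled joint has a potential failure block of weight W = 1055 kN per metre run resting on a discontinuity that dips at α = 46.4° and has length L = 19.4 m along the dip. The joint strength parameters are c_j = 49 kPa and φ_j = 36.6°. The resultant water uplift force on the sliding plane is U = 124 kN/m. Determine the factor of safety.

FS = 1.83

Resolving the block weight along and normal to the plane and applying the Mohr–Coulomb strength on the joint:
N' = W cosα − U = 1055·cos46.4° − 124 = 603.5 kN/m
Driving force T = W sinα = 1055·sin46.4° = 764.0 kN/m
Resisting force R = c_j·L + N'·tanφ_j = 49·19.4 + 603.5·tan36.6° = 950.6 + 448.2 = 1398.8 kN/m
FS = R / T = 1398.8 / 764.0 = 1.831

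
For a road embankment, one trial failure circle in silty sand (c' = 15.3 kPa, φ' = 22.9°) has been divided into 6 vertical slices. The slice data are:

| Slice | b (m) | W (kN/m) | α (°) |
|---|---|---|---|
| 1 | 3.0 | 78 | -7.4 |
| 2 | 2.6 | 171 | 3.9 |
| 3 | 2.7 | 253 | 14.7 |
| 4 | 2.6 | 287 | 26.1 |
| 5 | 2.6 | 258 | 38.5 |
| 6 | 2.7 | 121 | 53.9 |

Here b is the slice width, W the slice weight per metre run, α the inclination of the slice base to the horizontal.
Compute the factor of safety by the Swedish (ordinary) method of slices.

FS = 1.61

Ordinary method of slices: FS = Σ[c'·Δl_i + (W_i cosα_i)·tanφ'] / Σ W_i sinα_i, with Δl_i = b_i / cosα_i.
Slice 1: Δl = 3.0/cos(-7.4°) = 3.025 m; N'_1 = 78·cos(-7.4°) = 77.4; c'Δl = 46.29; W sinα = -10.0
Slice 2: Δl = 2.6/cos3.9° = 2.606 m; N'_2 = 171·cos3.9° = 170.6; c'Δl = 39.87; W sinα = 11.6
Slice 3: Δl = 2.7/cos14.7° = 2.791 m; N'_3 = 253·cos14.7° = 244.7; c'Δl = 42.71; W sinα = 64.2
Slice 4: Δl = 2.6/cos26.1° = 2.895 m; N'_4 = 287·cos26.1° = 257.7; c'Δl = 44.30; W sinα = 126.3
Slice 5: Δl = 2.6/cos38.5° = 3.322 m; N'_5 = 258·cos38.5° = 201.9; c'Δl = 50.83; W sinα = 160.6
Slice 6: Δl = 2.7/cos53.9° = 4.583 m; N'_6 = 121·cos53.9° = 71.3; c'Δl = 70.11; W sinα = 97.8
Σc'Δl = 294.1 kN/m; ΣN' = 1023.6 kN/m; ΣW sinα = 450.4 kN/m
Resisting = 294.1 + 1023.6·tan22.9° = 294.1 + 432.4 = 726.5 kN/m
FS = 726.5 / 450.4 = 1.613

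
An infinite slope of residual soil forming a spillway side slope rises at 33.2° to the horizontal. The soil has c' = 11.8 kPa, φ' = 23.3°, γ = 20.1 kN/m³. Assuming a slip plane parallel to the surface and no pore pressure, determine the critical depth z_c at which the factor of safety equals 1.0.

Setting FS = 1.00 in FS = [c' + γz cos²β tanφ'] / [γz sinβ cosβ] and solving for z:
z = c' / [γ cosβ (FS·sinβ − cosβ·tanφ')]
  = 11.8 / [20.1·cos33.2°·(1.00·sin33.2° − cos33.2°·tan23.3°)]
  = 11.8 / [20.1·0.8368·(1.00·0.5476 − 0.8368·0.4307)]
  = 11.8 / 3.1484 = 3.748 m

z_c = 3.75 m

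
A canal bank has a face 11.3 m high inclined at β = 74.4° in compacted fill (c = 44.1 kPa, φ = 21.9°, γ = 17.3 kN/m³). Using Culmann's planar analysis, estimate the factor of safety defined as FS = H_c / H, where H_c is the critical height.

H_c = (4c/γ) · sinβ cosφ / [1 − cos(β − φ)]
    = (4·44.1/17.3) · sin74.4°·cos21.9° / [1 − cos52.5°]
    = 10.197 · 0.8937 / 0.3912 = 23.29 m
FS = H_c / H = 23.29 / 11.3 = 2.061

FS = 2.06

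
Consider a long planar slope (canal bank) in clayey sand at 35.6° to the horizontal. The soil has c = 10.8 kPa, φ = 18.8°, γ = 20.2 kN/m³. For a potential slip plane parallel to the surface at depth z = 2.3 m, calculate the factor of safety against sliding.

FS = 0.97

For an infinite slope with a slip plane parallel to the surface (no pore pressure): FS = [c + γz cos²β tanφ] / [γz sinβ cosβ].
γz = 20.2·2.3 = 46.46 kN/m²
Numerator = 10.8 + 46.46·cos²35.6°·tan18.8° = 10.8 + 46.46·0.6611·0.3404 = 21.257 kPa
Denominator = 46.46·sin35.6°·cos35.6° = 46.46·0.5821·0.8131 = 21.991 kPa
FS = 21.257 / 21.991 = 0.967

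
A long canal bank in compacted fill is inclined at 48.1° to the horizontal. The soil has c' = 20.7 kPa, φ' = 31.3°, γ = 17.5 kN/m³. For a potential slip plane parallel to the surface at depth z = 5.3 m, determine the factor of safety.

FS = 0.99

For an infinite slope with a slip plane parallel to the surface (no pore pressure): FS = [c' + γz cos²β tanφ'] / [γz sinβ cosβ].
γz = 17.5·5.3 = 92.75 kN/m²
Numerator = 20.7 + 92.75·cos²48.1°·tan31.3° = 20.7 + 92.75·0.4460·0.6080 = 45.851 kPa
Denominator = 92.75·sin48.1°·cos48.1° = 92.75·0.7443·0.6678 = 46.104 kPa
FS = 45.851 / 46.104 = 0.995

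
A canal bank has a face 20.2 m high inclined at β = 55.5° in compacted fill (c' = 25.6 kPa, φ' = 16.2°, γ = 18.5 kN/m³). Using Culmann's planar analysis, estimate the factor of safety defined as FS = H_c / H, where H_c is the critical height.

H_c = (4c'/γ) · sinβ cosφ' / [1 − cos(β − φ')]
    = (4·25.6/18.5) · sin55.5°·cos16.2° / [1 − cos39.3°]
    = 5.535 · 0.7914 / 0.2262 = 19.37 m
FS = H_c / H = 19.37 / 20.2 = 0.959

FS = 0.96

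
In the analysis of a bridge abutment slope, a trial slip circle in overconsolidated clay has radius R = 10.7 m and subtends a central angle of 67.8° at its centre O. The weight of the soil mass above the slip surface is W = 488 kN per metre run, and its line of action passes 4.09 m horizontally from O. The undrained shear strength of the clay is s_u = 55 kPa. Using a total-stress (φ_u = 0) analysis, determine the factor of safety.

Taking moments about the centre O, the resisting moment is provided by the undrained shear strength acting along the arc:
Arc length L_a = R·θ = 10.7·(67.8°·π/180) = 10.7·1.1833 = 12.66 m
M_R = s_u·L_a·R = 55·12.66·10.7 = 7451.4 kN·m/m
M_D = W·d = 488·4.09 = 1995.9 kN·m/m
FS = M_R / M_D = 7451.4 / 1995.9 = 3.733

FS = 3.73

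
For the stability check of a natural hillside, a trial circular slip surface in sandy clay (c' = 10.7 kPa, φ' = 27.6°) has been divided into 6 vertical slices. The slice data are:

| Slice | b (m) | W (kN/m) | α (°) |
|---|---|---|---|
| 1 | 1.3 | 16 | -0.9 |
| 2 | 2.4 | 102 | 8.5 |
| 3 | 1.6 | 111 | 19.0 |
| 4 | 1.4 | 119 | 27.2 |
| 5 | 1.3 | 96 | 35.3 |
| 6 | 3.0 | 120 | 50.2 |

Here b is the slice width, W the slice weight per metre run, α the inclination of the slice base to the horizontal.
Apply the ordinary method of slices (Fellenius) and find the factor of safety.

FS = 1.56

Ordinary method of slices: FS = Σ[c'·Δl_i + (W_i cosα_i)·tanφ'] / Σ W_i sinα_i, with Δl_i = b_i / cosα_i.
Slice 1: Δl = 1.3/cos(-0.9°) = 1.300 m; N'_1 = 16·cos(-0.9°) = 16.0; c'Δl = 13.91; W sinα = -0.3
Slice 2: Δl = 2.4/cos8.5° = 2.427 m; N'_2 = 102·cos8.5° = 100.9; c'Δl = 25.97; W sinα = 15.1
Slice 3: Δl = 1.6/cos19.0° = 1.692 m; N'_3 = 111·cos19.0° = 105.0; c'Δl = 18.11; W sinα = 36.1
Slice 4: Δl = 1.4/cos27.2° = 1.574 m; N'_4 = 119·cos27.2° = 105.8; c'Δl = 16.84; W sinα = 54.4
Slice 5: Δl = 1.3/cos35.3° = 1.593 m; N'_5 = 96·cos35.3° = 78.3; c'Δl = 17.04; W sinα = 55.5
Slice 6: Δl = 3.0/cos50.2° = 4.687 m; N'_6 = 120·cos50.2° = 76.8; c'Δl = 50.15; W sinα = 92.2
Σc'Δl = 142.0 kN/m; ΣN' = 482.8 kN/m; ΣW sinα = 253.0 kN/m
Resisting = 142.0 + 482.8·tan27.6° = 142.0 + 252.4 = 394.4 kN/m
FS = 394.4 / 253.0 = 1.559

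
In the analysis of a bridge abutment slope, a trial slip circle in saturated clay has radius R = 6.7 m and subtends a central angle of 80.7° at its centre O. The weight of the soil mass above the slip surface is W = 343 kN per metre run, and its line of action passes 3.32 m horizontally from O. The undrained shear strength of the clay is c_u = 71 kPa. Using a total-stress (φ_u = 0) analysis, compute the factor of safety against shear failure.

Taking moments about the centre O, the resisting moment is provided by the undrained shear strength acting along the arc:
Arc length L_a = R·θ = 6.7·(80.7°·π/180) = 6.7·1.4085 = 9.44 m
M_R = c_u·L_a·R = 71·9.44·6.7 = 4489.1 kN·m/m
M_D = W·d = 343·3.32 = 1138.8 kN·m/m
FS = M_R / M_D = 4489.1 / 1138.8 = 3.942

FS = 3.94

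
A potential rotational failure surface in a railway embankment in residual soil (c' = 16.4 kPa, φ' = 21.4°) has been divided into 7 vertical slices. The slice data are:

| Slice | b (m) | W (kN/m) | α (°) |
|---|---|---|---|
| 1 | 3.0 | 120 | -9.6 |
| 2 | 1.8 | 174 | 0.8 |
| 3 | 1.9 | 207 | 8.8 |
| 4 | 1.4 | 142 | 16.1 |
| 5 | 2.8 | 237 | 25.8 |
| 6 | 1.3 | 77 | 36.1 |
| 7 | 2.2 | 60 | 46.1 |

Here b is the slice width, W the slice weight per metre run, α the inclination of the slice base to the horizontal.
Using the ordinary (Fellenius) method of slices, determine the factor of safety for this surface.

FS = 2.60

Ordinary method of slices: FS = Σ[c'·Δl_i + (W_i cosα_i)·tanφ'] / Σ W_i sinα_i, with Δl_i = b_i / cosα_i.
Slice 1: Δl = 3.0/cos(-9.6°) = 3.043 m; N'_1 = 120·cos(-9.6°) = 118.3; c'Δl = 49.90; W sinα = -20.0
Slice 2: Δl = 1.8/cos0.8° = 1.800 m; N'_2 = 174·cos0.8° = 174.0; c'Δl = 29.52; W sinα = 2.4
Slice 3: Δl = 1.9/cos8.8° = 1.923 m; N'_3 = 207·cos8.8° = 204.6; c'Δl = 31.53; W sinα = 31.7
Slice 4: Δl = 1.4/cos16.1° = 1.457 m; N'_4 = 142·cos16.1° = 136.4; c'Δl = 23.90; W sinα = 39.4
Slice 5: Δl = 2.8/cos25.8° = 3.110 m; N'_5 = 237·cos25.8° = 213.4; c'Δl = 51.00; W sinα = 103.1
Slice 6: Δl = 1.3/cos36.1° = 1.609 m; N'_6 = 77·cos36.1° = 62.2; c'Δl = 26.39; W sinα = 45.4
Slice 7: Δl = 2.2/cos46.1° = 3.173 m; N'_7 = 60·cos46.1° = 41.6; c'Δl = 52.03; W sinα = 43.2
Σc'Δl = 264.3 kN/m; ΣN' = 950.5 kN/m; ΣW sinα = 245.2 kN/m
Resisting = 264.3 + 950.5·tan21.4° = 264.3 + 372.5 = 636.8 kN/m
FS = 636.8 / 245.2 = 2.597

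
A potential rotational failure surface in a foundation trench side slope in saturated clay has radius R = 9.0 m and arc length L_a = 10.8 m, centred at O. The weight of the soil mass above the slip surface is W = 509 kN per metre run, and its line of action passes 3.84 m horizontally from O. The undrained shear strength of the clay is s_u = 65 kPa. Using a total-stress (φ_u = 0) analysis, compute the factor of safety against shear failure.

FS = 3.23

Taking moments about the centre O, the resisting moment is provided by the undrained shear strength acting along the arc:
M_R = s_u·L_a·R = 65·10.80·9.0 = 6318.0 kN·m/m
M_D = W·d = 509·3.84 = 1954.6 kN·m/m
FS = M_R / M_D = 6318.0 / 1954.6 = 3.232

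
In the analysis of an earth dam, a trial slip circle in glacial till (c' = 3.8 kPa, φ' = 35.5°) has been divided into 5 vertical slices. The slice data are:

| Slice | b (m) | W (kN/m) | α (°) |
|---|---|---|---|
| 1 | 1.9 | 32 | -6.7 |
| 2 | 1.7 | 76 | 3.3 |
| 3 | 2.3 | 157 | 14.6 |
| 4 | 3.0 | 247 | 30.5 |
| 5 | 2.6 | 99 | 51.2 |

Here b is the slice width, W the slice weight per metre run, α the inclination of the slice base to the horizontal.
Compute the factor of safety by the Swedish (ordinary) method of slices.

FS = 1.78

Ordinary method of slices: FS = Σ[c'·Δl_i + (W_i cosα_i)·tanφ'] / Σ W_i sinα_i, with Δl_i = b_i / cosα_i.
Slice 1: Δl = 1.9/cos(-6.7°) = 1.913 m; N'_1 = 32·cos(-6.7°) = 31.8; c'Δl = 7.27; W sinα = -3.7
Slice 2: Δl = 1.7/cos3.3° = 1.703 m; N'_2 = 76·cos3.3° = 75.9; c'Δl = 6.47; W sinα = 4.4
Slice 3: Δl = 2.3/cos14.6° = 2.377 m; N'_3 = 157·cos14.6° = 151.9; c'Δl = 9.03; W sinα = 39.6
Slice 4: Δl = 3.0/cos30.5° = 3.482 m; N'_4 = 247·cos30.5° = 212.8; c'Δl = 13.23; W sinα = 125.4
Slice 5: Δl = 2.6/cos51.2° = 4.149 m; N'_5 = 99·cos51.2° = 62.0; c'Δl = 15.77; W sinα = 77.2
Σc'Δl = 51.8 kN/m; ΣN' = 534.4 kN/m; ΣW sinα = 242.7 kN/m
Resisting = 51.8 + 534.4·tan35.5° = 51.8 + 381.2 = 433.0 kN/m
FS = 433.0 / 242.7 = 1.784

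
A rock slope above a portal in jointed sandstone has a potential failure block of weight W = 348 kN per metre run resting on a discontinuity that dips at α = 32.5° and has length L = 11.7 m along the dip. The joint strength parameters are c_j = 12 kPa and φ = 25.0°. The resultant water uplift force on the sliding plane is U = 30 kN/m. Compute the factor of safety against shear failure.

Resolving the block weight along and normal to the plane and applying the Mohr–Coulomb strength on the joint:
N' = W cosα − U = 348·cos32.5° − 30 = 263.5 kN/m
Driving force T = W sinα = 348·sin32.5° = 187.0 kN/m
Resisting force R = c_j·L + N'·tanφ = 12·11.7 + 263.5·tan25.0° = 140.4 + 122.9 = 263.3 kN/m
FS = R / T = 263.3 / 187.0 = 1.408

FS = 1.41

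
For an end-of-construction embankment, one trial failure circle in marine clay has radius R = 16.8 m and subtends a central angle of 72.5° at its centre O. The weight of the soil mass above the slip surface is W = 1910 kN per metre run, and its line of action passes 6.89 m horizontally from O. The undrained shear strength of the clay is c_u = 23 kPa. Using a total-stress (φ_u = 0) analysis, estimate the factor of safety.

Taking moments about the centre O, the resisting moment is provided by the undrained shear strength acting along the arc:
Arc length L_a = R·θ = 16.8·(72.5°·π/180) = 16.8·1.2654 = 21.26 m
M_R = c_u·L_a·R = 23·21.26·16.8 = 8214.1 kN·m/m
M_D = W·d = 1910·6.89 = 13159.9 kN·m/m
FS = M_R / M_D = 8214.1 / 13159.9 = 0.624

FS = 0.62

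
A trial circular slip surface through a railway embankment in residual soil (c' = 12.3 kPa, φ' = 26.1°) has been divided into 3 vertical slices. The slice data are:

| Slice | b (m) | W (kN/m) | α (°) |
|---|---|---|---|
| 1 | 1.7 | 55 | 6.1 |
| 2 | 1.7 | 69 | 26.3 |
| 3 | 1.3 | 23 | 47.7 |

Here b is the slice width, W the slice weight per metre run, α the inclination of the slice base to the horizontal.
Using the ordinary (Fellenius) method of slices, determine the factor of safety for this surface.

Ordinary method of slices: FS = Σ[c'·Δl_i + (W_i cosα_i)·tanφ'] / Σ W_i sinα_i, with Δl_i = b_i / cosα_i.
Slice 1: Δl = 1.7/cos6.1° = 1.710 m; N'_1 = 55·cos6.1° = 54.7; c'Δl = 21.03; W sinα = 5.8
Slice 2: Δl = 1.7/cos26.3° = 1.896 m; N'_2 = 69·cos26.3° = 61.9; c'Δl = 23.32; W sinα = 30.6
Slice 3: Δl = 1.3/cos47.7° = 1.932 m; N'_3 = 23·cos47.7° = 15.5; c'Δl = 23.76; W sinα = 17.0
Σc'Δl = 68.1 kN/m; ΣN' = 132.0 kN/m; ΣW sinα = 53.4 kN/m
Resisting = 68.1 + 132.0·tan26.1° = 68.1 + 64.7 = 132.8 kN/m
FS = 132.8 / 53.4 = 2.485

FS = 2.49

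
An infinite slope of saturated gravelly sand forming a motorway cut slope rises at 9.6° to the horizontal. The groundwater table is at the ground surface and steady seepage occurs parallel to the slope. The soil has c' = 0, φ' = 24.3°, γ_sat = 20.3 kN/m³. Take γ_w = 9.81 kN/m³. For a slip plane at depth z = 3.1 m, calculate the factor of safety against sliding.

With seepage parallel to the slope and the water table at the surface, the effective normal stress on the slip plane uses the buoyant unit weight γ' = γ_sat − γ_w while the driving shear stress uses γ_sat:
FS = [c' + γ' z cos²β tanφ'] / [γ_sat z sinβ cosβ]
(For c' = 0 this reduces to FS = (γ'/γ_sat)·tanφ'/tanβ.)
γ' = 20.3 − 9.81 = 10.49 kN/m³
Numerator = 0.0 + 10.49·3.1·cos²9.6°·tan24.3° = 0.0 + 10.49·3.1·0.9722·0.4515 = 14.275 kPa
Denominator = 20.3·3.1·sin9.6°·cos9.6° = 20.3·3.1·0.1668·0.9860 = 10.348 kPa
FS = 14.275 / 10.348 = 1.379

FS = 1.38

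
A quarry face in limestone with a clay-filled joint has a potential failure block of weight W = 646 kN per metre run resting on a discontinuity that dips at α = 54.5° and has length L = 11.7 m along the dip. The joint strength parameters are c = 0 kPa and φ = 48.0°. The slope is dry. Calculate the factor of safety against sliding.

Resolving the block weight along and normal to the plane and applying the Mohr–Coulomb strength on the joint:
N' = W cosα = 646·cos54.5° = 375.1 kN/m
Driving force T = W sinα = 646·sin54.5° = 525.9 kN/m
Resisting force R = c·L + N'·tanφ = 0·11.7 + 375.1·tan48.0° = 0.0 + 416.6 = 416.6 kN/m
FS = R / T = 416.6 / 525.9 = 0.792

FS = 0.79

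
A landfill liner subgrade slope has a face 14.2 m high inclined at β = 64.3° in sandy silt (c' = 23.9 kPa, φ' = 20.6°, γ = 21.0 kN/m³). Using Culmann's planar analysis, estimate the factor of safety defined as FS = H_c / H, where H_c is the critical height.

FS = 0.98

H_c = (4c'/γ) · sinβ cosφ' / [1 − cos(β − φ')]
    = (4·23.9/21.0) · sin64.3°·cos20.6° / [1 − cos43.7°]
    = 4.552 · 0.8435 / 0.2770 = 13.86 m
FS = H_c / H = 13.86 / 14.2 = 0.976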